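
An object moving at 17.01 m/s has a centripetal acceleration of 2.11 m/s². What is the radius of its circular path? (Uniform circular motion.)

r = v²/a_c = 17.01²/2.11 = 137.13 m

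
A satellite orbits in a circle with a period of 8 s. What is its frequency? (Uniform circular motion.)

f = 1/T = 1/8 = 0.125 Hz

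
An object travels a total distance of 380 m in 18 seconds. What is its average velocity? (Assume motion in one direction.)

v_avg = Δd / Δt = 380 / 18 = 21.11 m/s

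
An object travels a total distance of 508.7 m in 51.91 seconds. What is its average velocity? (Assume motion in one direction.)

v_avg = Δd / Δt = 508.7 / 51.91 = 9.8 m/s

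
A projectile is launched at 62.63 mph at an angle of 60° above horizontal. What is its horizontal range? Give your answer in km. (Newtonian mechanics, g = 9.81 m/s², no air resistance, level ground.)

v₀ = 62.63 mph × 0.44704 = 27.9981 m/s
R = v₀² × sin(2θ) / g = 27.9981² × sin(2 × 60°) / 9.81 = 783.894 × 0.866025 / 9.81 = 69.202 m
R = 69.202 m / 1000.0 = 0.0692 km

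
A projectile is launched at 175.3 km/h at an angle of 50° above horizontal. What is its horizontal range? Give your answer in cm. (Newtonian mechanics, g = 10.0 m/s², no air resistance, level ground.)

v₀ = 175.3 km/h × 0.2777777777777778 = 48.6944 m/s
R = v₀² × sin(2θ) / g = 48.6944² × sin(2 × 50°) / 10.0 = 2371.14 × 0.984808 / 10.0 = 233.512 m
R = 233.512 m / 0.01 = 23350 cm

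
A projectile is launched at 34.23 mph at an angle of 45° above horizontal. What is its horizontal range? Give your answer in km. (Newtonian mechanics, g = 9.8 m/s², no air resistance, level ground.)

v₀ = 34.23 mph × 0.44704 = 15.3022 m/s
R = v₀² × sin(2θ) / g = 15.3022² × sin(2 × 45°) / 9.8 = 234.157 × 1.0 / 9.8 = 23.8936 m
R = 23.8936 m / 1000.0 = 0.02389 km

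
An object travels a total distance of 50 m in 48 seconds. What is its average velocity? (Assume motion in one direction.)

v_avg = Δd / Δt = 50 / 48 = 1.04 m/s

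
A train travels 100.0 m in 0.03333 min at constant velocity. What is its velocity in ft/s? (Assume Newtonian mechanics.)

t = 0.03333 min × 60.0 = 1.9998 s
v = d / t = 100.0 / 1.9998 = 50.005 m/s
v = 50.005 m/s / 0.3048 = 164.1 ft/s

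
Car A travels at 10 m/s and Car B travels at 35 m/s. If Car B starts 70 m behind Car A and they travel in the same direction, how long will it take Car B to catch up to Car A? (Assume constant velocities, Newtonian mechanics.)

Relative speed: v_rel = 35 - 10 = 25 m/s
Time to catch: t = d₀/v_rel = 70/25 = 2.8 s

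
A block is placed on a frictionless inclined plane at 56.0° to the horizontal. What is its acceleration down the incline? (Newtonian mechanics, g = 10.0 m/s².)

a = g sin(θ) = 10.0 × sin(56.0°) = 10.0 × 0.829 = 8.29 m/s²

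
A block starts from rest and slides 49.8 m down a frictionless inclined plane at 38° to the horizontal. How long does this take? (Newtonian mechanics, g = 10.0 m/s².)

a = g sin(θ) = 10.0 × sin(38°) = 6.1566 m/s²
t = √(2d/a) = √(2 × 49.8 / 6.1566) = 4.02 s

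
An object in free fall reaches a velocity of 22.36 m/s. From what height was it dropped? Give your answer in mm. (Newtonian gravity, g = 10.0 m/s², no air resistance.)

h = v² / (2g) = 22.36² / (2 × 10.0) = 24.9985 m
h = 24.9985 m / 0.001 = 25000 mm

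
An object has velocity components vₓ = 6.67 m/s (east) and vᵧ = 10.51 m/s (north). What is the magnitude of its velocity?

|v| = √(vₓ² + vᵧ²) = √(6.67² + 10.51²) = √(154.949) = 12.45 m/s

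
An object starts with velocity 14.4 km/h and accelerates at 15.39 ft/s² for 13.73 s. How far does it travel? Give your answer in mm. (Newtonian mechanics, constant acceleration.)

v₀ = 14.4 km/h × 0.2777777777777778 = 4.0 m/s
a = 15.39 ft/s² × 0.3048 = 4.69087 m/s²
d = v₀ × t + ½ × a × t² = 4.0 × 13.73 + 0.5 × 4.69087 × 13.73² = 497.065 m
d = 497.065 m / 0.001 = 497100 mm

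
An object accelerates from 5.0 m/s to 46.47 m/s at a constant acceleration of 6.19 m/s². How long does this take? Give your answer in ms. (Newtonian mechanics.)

t = (v - v₀) / a = (46.47 - 5.0) / 6.19 = 6.69952 s
t = 6.69952 s / 0.001 = 6700 ms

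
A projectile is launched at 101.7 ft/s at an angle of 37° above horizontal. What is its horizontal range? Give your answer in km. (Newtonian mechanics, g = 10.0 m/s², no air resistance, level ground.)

v₀ = 101.7 ft/s × 0.3048 = 30.9982 m/s
R = v₀² × sin(2θ) / g = 30.9982² × sin(2 × 37°) / 10.0 = 960.888 × 0.961262 / 10.0 = 92.3665 m
R = 92.3665 m / 1000.0 = 0.09237 km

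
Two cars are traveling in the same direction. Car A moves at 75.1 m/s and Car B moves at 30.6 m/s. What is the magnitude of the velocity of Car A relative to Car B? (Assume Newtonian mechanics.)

v_rel = |v_A - v_B| = |75.1 - 30.6| = 44.5 m/s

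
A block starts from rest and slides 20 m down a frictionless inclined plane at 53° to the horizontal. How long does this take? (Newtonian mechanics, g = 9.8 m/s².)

a = g sin(θ) = 9.8 × sin(53°) = 7.8266 m/s²
t = √(2d/a) = √(2 × 20 / 7.8266) = 2.26 s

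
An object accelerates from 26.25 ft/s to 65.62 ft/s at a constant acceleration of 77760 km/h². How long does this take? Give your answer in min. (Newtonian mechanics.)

v₀ = 26.25 ft/s × 0.3048 = 8.001 m/s
v = 65.62 ft/s × 0.3048 = 20.001 m/s
a = 77760 km/h² × 7.716049382716049e-05 = 6.0 m/s²
t = (v - v₀) / a = (20.001 - 8.001) / 6.0 = 2.0 s
t = 2.0 s / 60.0 = 0.03333 min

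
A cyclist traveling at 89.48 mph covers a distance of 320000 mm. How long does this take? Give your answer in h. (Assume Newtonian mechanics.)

d = 320000 mm × 0.001 = 320.0 m
v = 89.48 mph × 0.44704 = 40.0011 m/s
t = d / v = 320.0 / 40.0011 = 7.99978 s
t = 7.99978 s / 3600.0 = 0.002222 h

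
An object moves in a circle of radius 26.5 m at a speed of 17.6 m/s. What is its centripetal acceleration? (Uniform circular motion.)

a_c = v²/r = 17.6²/26.5 = 309.76/26.5 = 11.69 m/s²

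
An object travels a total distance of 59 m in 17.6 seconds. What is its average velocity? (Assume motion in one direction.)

v_avg = Δd / Δt = 59 / 17.6 = 3.35 m/s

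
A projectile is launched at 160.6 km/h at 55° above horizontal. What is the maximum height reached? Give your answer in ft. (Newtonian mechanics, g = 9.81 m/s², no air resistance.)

v₀ = 160.6 km/h × 0.2777777777777778 = 44.6111 m/s
H = v₀² × sin²(θ) / (2g) = 44.6111² × sin(55°)² / (2 × 9.81) = 1990.15 × 0.67101 / 19.62 = 68.0637 m
H = 68.0637 m / 0.3048 = 223.3 ft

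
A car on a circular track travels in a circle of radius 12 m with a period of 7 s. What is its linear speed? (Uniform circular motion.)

v = 2πr/T = 2π×12/7 = 10.77 m/s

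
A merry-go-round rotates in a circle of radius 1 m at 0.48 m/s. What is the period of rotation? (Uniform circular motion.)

T = 2πr/v = 2π×1/0.48 = 13.09 s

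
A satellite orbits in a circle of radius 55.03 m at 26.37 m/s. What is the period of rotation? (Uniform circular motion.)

T = 2πr/v = 2π×55.03/26.37 = 13.11 s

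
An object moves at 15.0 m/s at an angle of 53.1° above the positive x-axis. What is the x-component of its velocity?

vₓ = v cos(θ) = 15.0 × cos(53.1°) = 9.01 m/s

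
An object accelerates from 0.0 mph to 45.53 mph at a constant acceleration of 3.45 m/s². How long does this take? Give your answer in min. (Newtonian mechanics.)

v₀ = 0.0 mph × 0.44704 = 0.0 m/s
v = 45.53 mph × 0.44704 = 20.3537 m/s
t = (v - v₀) / a = (20.3537 - 0.0) / 3.45 = 5.89962 s
t = 5.89962 s / 60.0 = 0.09833 min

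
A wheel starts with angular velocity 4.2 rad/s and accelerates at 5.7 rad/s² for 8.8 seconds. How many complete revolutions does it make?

θ = ω₀t + ½αt² = 4.2×8.8 + ½×5.7×8.8² = 257.664 rad
Total revolutions = θ/(2π) = 257.664/(2π) = 41.01
Complete revolutions = ⌊41.01⌋ = 41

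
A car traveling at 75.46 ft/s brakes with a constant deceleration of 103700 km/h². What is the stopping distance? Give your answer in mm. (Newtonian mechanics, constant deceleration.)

v₀ = 75.46 ft/s × 0.3048 = 23.0002 m/s
a = 103700 km/h² × 7.716049382716049e-05 = 8.00154 m/s²
d = v₀² / (2a) = 23.0002² / (2 × 8.00154) = 529.009 / 16.0031 = 33.0567 m
d = 33.0567 m / 0.001 = 33060 mm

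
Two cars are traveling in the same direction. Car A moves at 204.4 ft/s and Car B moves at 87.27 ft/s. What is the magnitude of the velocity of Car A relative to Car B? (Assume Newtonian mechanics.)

v_rel = |v_A - v_B| = |204.4 - 87.27| = 117.13 ft/s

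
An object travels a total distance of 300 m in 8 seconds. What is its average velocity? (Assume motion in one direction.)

v_avg = Δd / Δt = 300 / 8 = 37.5 m/s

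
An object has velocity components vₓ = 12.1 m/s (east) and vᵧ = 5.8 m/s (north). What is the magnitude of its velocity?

|v| = √(vₓ² + vᵧ²) = √(12.1² + 5.8²) = √(180.05) = 13.42 m/s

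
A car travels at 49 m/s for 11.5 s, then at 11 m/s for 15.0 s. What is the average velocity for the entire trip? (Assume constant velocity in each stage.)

d₁ = v₁t₁ = 49 × 11.5 = 563.5 m
d₂ = v₂t₂ = 11 × 15.0 = 165.0 m
d_total = 728.5 m, t_total = 26.5 s
v_avg = d_total/t_total = 728.5/26.5 = 27.49 m/s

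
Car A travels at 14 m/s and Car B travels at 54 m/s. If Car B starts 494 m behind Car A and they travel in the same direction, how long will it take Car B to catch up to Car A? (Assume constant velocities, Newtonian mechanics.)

Relative speed: v_rel = 54 - 14 = 40 m/s
Time to catch: t = d₀/v_rel = 494/40 = 12.35 s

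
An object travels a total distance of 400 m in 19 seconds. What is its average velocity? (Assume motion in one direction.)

v_avg = Δd / Δt = 400 / 19 = 21.05 m/s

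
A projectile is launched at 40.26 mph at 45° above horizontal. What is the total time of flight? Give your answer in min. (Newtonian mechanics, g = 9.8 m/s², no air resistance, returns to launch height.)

v₀ = 40.26 mph × 0.44704 = 17.9978 m/s
T = 2 × v₀ × sin(θ) / g = 2 × 17.9978 × sin(45°) / 9.8 = 2 × 17.9978 × 0.707107 / 9.8 = 2.59722 s
T = 2.59722 s / 60.0 = 0.04329 min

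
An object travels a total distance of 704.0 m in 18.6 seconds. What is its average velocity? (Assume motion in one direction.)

v_avg = Δd / Δt = 704.0 / 18.6 = 37.85 m/s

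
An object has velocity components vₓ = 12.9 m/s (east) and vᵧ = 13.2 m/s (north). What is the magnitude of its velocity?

|v| = √(vₓ² + vᵧ²) = √(12.9² + 13.2²) = √(340.65) = 18.46 m/s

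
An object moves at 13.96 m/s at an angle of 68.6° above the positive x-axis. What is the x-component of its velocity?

vₓ = v cos(θ) = 13.96 × cos(68.6°) = 5.09 m/s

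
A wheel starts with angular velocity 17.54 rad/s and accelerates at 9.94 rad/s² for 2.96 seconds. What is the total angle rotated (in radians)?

θ = ω₀t + ½αt² = 17.54×2.96 + ½×9.94×2.96² = 95.46 rad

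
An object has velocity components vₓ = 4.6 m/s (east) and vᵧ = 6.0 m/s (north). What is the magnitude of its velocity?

|v| = √(vₓ² + vᵧ²) = √(4.6² + 6.0²) = √(57.16) = 7.56 m/s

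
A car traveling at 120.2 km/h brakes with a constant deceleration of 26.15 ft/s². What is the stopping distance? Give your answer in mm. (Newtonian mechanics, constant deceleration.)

v₀ = 120.2 km/h × 0.2777777777777778 = 33.3889 m/s
a = 26.15 ft/s² × 0.3048 = 7.97052 m/s²
d = v₀² / (2a) = 33.3889² / (2 × 7.97052) = 1114.82 / 15.941 = 69.9341 m
d = 69.9341 m / 0.001 = 69930 mm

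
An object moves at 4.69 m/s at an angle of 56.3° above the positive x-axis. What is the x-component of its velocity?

vₓ = v cos(θ) = 4.69 × cos(56.3°) = 2.6 m/s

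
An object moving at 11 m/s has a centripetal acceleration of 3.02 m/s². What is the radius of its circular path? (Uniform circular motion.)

r = v²/a_c = 11²/3.02 = 40.07 m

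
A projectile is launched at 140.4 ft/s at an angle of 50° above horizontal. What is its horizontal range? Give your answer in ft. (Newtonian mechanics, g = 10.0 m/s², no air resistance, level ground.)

v₀ = 140.4 ft/s × 0.3048 = 42.7939 m/s
R = v₀² × sin(2θ) / g = 42.7939² × sin(2 × 50°) / 10.0 = 1831.32 × 0.984808 / 10.0 = 180.35 m
R = 180.35 m / 0.3048 = 591.7 ft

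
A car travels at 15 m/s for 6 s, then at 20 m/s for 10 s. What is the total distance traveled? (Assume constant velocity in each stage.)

d₁ = v₁t₁ = 15 × 6 = 90 m
d₂ = v₂t₂ = 20 × 10 = 200 m
d_total = 90 + 200 = 290 m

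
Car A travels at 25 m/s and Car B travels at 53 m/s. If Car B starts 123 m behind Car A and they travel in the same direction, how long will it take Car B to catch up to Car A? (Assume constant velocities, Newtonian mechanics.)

Relative speed: v_rel = 53 - 25 = 28 m/s
Time to catch: t = d₀/v_rel = 123/28 = 4.39 s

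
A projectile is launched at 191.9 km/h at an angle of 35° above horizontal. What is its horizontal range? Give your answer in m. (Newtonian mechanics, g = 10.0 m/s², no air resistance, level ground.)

v₀ = 191.9 km/h × 0.2777777777777778 = 53.3056 m/s
R = v₀² × sin(2θ) / g = 53.3056² × sin(2 × 35°) / 10.0 = 2841.49 × 0.939693 / 10.0 = 267.0 m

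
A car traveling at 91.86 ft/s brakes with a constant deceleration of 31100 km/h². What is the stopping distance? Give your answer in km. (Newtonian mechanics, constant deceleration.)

v₀ = 91.86 ft/s × 0.3048 = 27.9989 m/s
a = 31100 km/h² × 7.716049382716049e-05 = 2.39969 m/s²
d = v₀² / (2a) = 27.9989² / (2 × 2.39969) = 783.938 / 4.79938 = 163.342 m
d = 163.342 m / 1000.0 = 0.1633 km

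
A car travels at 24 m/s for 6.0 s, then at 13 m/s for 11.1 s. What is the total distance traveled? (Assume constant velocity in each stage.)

d₁ = v₁t₁ = 24 × 6.0 = 144.0 m
d₂ = v₂t₂ = 13 × 11.1 = 144.3 m
d_total = 144.0 + 144.3 = 288.3 m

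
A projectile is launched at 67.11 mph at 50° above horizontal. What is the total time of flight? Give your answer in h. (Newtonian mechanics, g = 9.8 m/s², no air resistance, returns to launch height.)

v₀ = 67.11 mph × 0.44704 = 30.0009 m/s
T = 2 × v₀ × sin(θ) / g = 2 × 30.0009 × sin(50°) / 9.8 = 2 × 30.0009 × 0.766044 / 9.8 = 4.69021 s
T = 4.69021 s / 3600.0 = 0.001303 h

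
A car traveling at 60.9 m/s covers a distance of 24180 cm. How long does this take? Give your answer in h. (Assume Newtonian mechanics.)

d = 24180 cm × 0.01 = 241.8 m
t = d / v = 241.8 / 60.9 = 3.97044 s
t = 3.97044 s / 3600.0 = 0.001103 h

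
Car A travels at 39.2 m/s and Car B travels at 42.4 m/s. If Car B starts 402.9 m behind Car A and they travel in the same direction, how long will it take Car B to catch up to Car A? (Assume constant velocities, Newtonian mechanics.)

Relative speed: v_rel = 42.4 - 39.2 = 3.2 m/s
Time to catch: t = d₀/v_rel = 402.9/3.2 = 125.91 s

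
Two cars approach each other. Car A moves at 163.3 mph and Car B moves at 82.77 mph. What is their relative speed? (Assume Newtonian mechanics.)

v_rel = v_A + v_B = 163.3 + 82.77 = 246.07 mph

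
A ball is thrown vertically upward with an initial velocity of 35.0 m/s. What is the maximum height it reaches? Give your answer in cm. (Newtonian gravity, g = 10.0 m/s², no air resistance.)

h_max = v₀² / (2g) = 35.0² / (2 × 10.0) = 1225.0 / 20.0 = 61.25 m
h_max = 61.25 m / 0.01 = 6125 cm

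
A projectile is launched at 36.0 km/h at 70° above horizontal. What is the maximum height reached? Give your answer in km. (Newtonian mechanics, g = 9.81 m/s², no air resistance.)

v₀ = 36.0 km/h × 0.2777777777777778 = 10.0 m/s
H = v₀² × sin²(θ) / (2g) = 10.0² × sin(70°)² / (2 × 9.81) = 100.0 × 0.883022 / 19.62 = 4.50062 m
H = 4.50062 m / 1000.0 = 0.004501 km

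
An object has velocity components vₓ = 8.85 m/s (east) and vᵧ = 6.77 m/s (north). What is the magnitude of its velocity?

|v| = √(vₓ² + vᵧ²) = √(8.85² + 6.77²) = √(124.1554) = 11.14 m/s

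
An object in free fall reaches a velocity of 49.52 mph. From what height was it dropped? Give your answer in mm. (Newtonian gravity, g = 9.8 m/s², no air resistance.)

v = 49.52 mph × 0.44704 = 22.1374 m/s
h = v² / (2g) = 22.1374² / (2 × 9.8) = 25.0033 m
h = 25.0033 m / 0.001 = 25000 mm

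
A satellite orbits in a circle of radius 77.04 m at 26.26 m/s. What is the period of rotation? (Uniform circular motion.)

T = 2πr/v = 2π×77.04/26.26 = 18.43 s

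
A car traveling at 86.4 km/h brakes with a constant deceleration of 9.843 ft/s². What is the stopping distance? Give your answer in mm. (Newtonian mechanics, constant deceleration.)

v₀ = 86.4 km/h × 0.2777777777777778 = 24.0 m/s
a = 9.843 ft/s² × 0.3048 = 3.00015 m/s²
d = v₀² / (2a) = 24.0² / (2 × 3.00015) = 576.0 / 6.0003 = 95.9952 m
d = 95.9952 m / 0.001 = 96000 mm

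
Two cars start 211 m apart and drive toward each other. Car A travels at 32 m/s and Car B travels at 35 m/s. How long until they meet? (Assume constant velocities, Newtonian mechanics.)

Combined speed: v_combined = 32 + 35 = 67 m/s
Time to meet: t = d/v_combined = 211/67 = 3.15 s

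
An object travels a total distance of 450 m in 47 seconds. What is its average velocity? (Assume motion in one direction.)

v_avg = Δd / Δt = 450 / 47 = 9.57 m/s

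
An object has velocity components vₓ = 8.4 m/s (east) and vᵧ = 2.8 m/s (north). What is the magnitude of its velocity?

|v| = √(vₓ² + vᵧ²) = √(8.4² + 2.8²) = √(78.4) = 8.85 m/s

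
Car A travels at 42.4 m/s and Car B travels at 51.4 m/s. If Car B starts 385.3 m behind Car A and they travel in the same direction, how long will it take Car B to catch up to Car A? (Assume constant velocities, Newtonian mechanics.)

Relative speed: v_rel = 51.4 - 42.4 = 9.0 m/s
Time to catch: t = d₀/v_rel = 385.3/9.0 = 42.81 s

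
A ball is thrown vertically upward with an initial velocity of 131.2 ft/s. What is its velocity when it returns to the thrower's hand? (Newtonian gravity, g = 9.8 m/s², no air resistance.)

By conservation of energy (no air resistance), the ball returns to the throw height with the same speed as launch, but directed downward.
|v_ground| = v₀ = 131.2 ft/s
v_ground = 131.2 ft/s (downward)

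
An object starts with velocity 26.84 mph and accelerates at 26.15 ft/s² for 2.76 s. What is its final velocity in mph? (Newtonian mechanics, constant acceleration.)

v₀ = 26.84 mph × 0.44704 = 11.9986 m/s
a = 26.15 ft/s² × 0.3048 = 7.97052 m/s²
v = v₀ + a × t = 11.9986 + 7.97052 × 2.76 = 33.9972 m/s
v = 33.9972 m/s / 0.44704 = 76.05 mph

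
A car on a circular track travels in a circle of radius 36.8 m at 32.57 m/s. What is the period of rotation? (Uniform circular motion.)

T = 2πr/v = 2π×36.8/32.57 = 7.1 s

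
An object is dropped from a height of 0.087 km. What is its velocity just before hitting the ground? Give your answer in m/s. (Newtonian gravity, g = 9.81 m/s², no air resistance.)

h = 0.087 km × 1000.0 = 87.0 m
v = √(2gh) = √(2 × 9.81 × 87.0) = 41.32 m/s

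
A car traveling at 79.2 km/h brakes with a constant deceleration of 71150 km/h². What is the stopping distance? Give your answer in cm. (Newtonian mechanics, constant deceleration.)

v₀ = 79.2 km/h × 0.2777777777777778 = 22.0 m/s
a = 71150 km/h² × 7.716049382716049e-05 = 5.48997 m/s²
d = v₀² / (2a) = 22.0² / (2 × 5.48997) = 484.0 / 10.9799 = 44.0805 m
d = 44.0805 m / 0.01 = 4408 cm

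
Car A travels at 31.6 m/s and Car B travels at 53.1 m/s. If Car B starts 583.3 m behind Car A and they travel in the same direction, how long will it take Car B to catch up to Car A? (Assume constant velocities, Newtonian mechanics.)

Relative speed: v_rel = 53.1 - 31.6 = 21.5 m/s
Time to catch: t = d₀/v_rel = 583.3/21.5 = 27.13 s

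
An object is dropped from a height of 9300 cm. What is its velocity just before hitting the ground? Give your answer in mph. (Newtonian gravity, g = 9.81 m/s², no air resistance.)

h = 9300 cm × 0.01 = 93.0 m
v = √(2gh) = √(2 × 9.81 × 93.0) = 42.716 m/s
v = 42.716 m/s / 0.44704 = 95.55 mph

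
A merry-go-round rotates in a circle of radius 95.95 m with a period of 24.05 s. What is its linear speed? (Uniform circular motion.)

v = 2πr/T = 2π×95.95/24.05 = 25.07 m/s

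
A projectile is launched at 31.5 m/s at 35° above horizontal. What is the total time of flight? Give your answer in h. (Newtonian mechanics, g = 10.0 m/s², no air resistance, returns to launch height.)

T = 2 × v₀ × sin(θ) / g = 2 × 31.5 × sin(35°) / 10.0 = 2 × 31.5 × 0.573576 / 10.0 = 3.61353 s
T = 3.61353 s / 3600.0 = 0.001004 h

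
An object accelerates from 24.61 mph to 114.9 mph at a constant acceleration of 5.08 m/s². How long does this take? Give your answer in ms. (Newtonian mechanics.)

v₀ = 24.61 mph × 0.44704 = 11.0017 m/s
v = 114.9 mph × 0.44704 = 51.3649 m/s
t = (v - v₀) / a = (51.3649 - 11.0017) / 5.08 = 7.94551 s
t = 7.94551 s / 0.001 = 7946 ms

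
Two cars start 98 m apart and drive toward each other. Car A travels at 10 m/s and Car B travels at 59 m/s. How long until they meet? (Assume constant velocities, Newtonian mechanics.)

Combined speed: v_combined = 10 + 59 = 69 m/s
Time to meet: t = d/v_combined = 98/69 = 1.42 s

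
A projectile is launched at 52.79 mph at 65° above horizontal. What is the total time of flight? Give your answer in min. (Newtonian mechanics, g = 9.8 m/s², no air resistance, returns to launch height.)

v₀ = 52.79 mph × 0.44704 = 23.5992 m/s
T = 2 × v₀ × sin(θ) / g = 2 × 23.5992 × sin(65°) / 9.8 = 2 × 23.5992 × 0.906308 / 9.8 = 4.36493 s
T = 4.36493 s / 60.0 = 0.07275 min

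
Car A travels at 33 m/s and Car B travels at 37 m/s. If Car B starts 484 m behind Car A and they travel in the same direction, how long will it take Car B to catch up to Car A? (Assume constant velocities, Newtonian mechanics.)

Relative speed: v_rel = 37 - 33 = 4 m/s
Time to catch: t = d₀/v_rel = 484/4 = 121.0 s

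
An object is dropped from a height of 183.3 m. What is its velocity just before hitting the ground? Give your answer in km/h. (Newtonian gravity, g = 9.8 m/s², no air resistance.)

v = √(2gh) = √(2 × 9.8 × 183.3) = 59.939 m/s
v = 59.939 m/s / 0.2777777777777778 = 215.8 km/h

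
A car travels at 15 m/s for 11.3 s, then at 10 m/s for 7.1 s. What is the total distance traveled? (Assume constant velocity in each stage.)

d₁ = v₁t₁ = 15 × 11.3 = 169.5 m
d₂ = v₂t₂ = 10 × 7.1 = 71.0 m
d_total = 169.5 + 71.0 = 240.5 m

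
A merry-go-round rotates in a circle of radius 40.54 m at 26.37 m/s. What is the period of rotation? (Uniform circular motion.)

T = 2πr/v = 2π×40.54/26.37 = 9.66 s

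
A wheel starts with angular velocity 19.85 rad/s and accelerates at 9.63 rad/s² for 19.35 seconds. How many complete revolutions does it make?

θ = ω₀t + ½αt² = 19.85×19.35 + ½×9.63×19.35² = 2186.9418375 rad
Total revolutions = θ/(2π) = 2186.9418375/(2π) = 348.06
Complete revolutions = ⌊348.06⌋ = 348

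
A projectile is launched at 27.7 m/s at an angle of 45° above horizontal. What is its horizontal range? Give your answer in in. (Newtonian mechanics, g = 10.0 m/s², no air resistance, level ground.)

R = v₀² × sin(2θ) / g = 27.7² × sin(2 × 45°) / 10.0 = 767.29 × 1.0 / 10.0 = 76.729 m
R = 76.729 m / 0.0254 = 3021 in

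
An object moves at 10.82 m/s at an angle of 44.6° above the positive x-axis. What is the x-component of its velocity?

vₓ = v cos(θ) = 10.82 × cos(44.6°) = 7.7 m/s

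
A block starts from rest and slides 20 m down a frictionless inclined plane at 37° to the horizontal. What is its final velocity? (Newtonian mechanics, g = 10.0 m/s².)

a = g sin(θ) = 10.0 × sin(37°) = 6.0182 m/s²
v = √(2ad) = √(2 × 6.0182 × 20) = 15.52 m/s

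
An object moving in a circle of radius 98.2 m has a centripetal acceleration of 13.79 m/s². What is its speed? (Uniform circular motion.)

v = √(a_c × r) = √(13.79 × 98.2) = 36.8 m/s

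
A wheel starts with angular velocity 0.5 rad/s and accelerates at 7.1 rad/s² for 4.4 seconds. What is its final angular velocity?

ω = ω₀ + αt = 0.5 + 7.1 × 4.4 = 31.74 rad/s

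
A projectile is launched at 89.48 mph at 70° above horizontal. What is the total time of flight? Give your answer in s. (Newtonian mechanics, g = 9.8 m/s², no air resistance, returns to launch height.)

v₀ = 89.48 mph × 0.44704 = 40.0011 m/s
T = 2 × v₀ × sin(θ) / g = 2 × 40.0011 × sin(70°) / 9.8 = 2 × 40.0011 × 0.939693 / 9.8 = 7.671 s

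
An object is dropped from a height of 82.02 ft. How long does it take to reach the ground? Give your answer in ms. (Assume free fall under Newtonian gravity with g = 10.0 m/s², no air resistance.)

h = 82.02 ft × 0.3048 = 24.9997 m
t = √(2h/g) = √(2 × 24.9997 / 10.0) = 2.23605 s
t = 2.23605 s / 0.001 = 2236 ms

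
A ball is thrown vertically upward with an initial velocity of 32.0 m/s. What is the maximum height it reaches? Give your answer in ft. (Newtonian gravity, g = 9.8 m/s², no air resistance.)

h_max = v₀² / (2g) = 32.0² / (2 × 9.8) = 1024.0 / 19.6 = 52.2449 m
h_max = 52.2449 m / 0.3048 = 171.4 ft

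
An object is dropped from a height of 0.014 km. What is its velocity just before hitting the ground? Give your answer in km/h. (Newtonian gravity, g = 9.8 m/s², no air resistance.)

h = 0.014 km × 1000.0 = 14.0 m
v = √(2gh) = √(2 × 9.8 × 14.0) = 16.565 m/s
v = 16.565 m/s / 0.2777777777777778 = 59.63 km/h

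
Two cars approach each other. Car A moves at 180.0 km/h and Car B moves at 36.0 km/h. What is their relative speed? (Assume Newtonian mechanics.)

v_rel = v_A + v_B = 180.0 + 36.0 = 216.0 km/h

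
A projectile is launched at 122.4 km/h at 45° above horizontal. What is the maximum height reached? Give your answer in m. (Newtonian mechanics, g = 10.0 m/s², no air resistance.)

v₀ = 122.4 km/h × 0.2777777777777778 = 34.0 m/s
H = v₀² × sin²(θ) / (2g) = 34.0² × sin(45°)² / (2 × 10.0) = 1156.0 × 0.5 / 20.0 = 28.9 m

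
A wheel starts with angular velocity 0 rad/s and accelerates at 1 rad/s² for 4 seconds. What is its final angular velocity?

ω = ω₀ + αt = 0 + 1 × 4 = 4 rad/s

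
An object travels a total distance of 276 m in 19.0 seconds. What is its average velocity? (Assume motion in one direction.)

v_avg = Δd / Δt = 276 / 19.0 = 14.53 m/s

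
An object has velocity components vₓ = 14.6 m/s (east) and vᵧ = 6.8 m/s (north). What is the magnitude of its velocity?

|v| = √(vₓ² + vᵧ²) = √(14.6² + 6.8²) = √(259.4) = 16.11 m/s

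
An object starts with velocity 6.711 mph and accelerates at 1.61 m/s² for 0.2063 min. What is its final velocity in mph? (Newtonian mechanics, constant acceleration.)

v₀ = 6.711 mph × 0.44704 = 3.00009 m/s
t = 0.2063 min × 60.0 = 12.378 s
v = v₀ + a × t = 3.00009 + 1.61 × 12.378 = 22.9287 m/s
v = 22.9287 m/s / 0.44704 = 51.29 mph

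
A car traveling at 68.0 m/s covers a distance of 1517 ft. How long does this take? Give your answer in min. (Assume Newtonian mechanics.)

d = 1517 ft × 0.3048 = 462.382 m
t = d / v = 462.382 / 68.0 = 6.79974 s
t = 6.79974 s / 60.0 = 0.1133 min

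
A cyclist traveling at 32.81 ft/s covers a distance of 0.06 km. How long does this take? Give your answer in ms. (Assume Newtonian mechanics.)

d = 0.06 km × 1000.0 = 60.0 m
v = 32.81 ft/s × 0.3048 = 10.0005 m/s
t = d / v = 60.0 / 10.0005 = 5.9997 s
t = 5.9997 s / 0.001 = 6000 ms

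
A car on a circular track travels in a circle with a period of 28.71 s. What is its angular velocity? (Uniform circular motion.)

ω = 2π/T = 2π/28.71 = 0.2189 rad/s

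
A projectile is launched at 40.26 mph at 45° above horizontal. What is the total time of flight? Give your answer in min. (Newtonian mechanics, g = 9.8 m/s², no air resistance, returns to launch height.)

v₀ = 40.26 mph × 0.44704 = 17.9978 m/s
T = 2 × v₀ × sin(θ) / g = 2 × 17.9978 × sin(45°) / 9.8 = 2 × 17.9978 × 0.707107 / 9.8 = 2.59722 s
T = 2.59722 s / 60.0 = 0.04329 min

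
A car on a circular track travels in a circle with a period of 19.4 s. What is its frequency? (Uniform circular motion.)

f = 1/T = 1/19.4 = 0.0515 Hz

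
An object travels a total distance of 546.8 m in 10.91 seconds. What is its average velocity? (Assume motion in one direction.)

v_avg = Δd / Δt = 546.8 / 10.91 = 50.12 m/s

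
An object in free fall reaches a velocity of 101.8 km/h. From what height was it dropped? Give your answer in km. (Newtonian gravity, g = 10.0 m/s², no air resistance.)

v = 101.8 km/h × 0.2777777777777778 = 28.2778 m/s
h = v² / (2g) = 28.2778² / (2 × 10.0) = 39.9817 m
h = 39.9817 m / 1000.0 = 0.03998 km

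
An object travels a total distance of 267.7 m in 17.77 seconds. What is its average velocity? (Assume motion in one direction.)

v_avg = Δd / Δt = 267.7 / 17.77 = 15.06 m/s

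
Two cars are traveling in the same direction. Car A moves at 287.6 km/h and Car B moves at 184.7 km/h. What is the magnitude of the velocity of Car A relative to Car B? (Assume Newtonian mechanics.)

v_rel = |v_A - v_B| = |287.6 - 184.7| = 102.9 km/h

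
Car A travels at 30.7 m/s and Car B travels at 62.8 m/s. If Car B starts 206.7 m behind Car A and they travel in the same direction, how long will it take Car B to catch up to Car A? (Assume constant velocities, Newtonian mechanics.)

Relative speed: v_rel = 62.8 - 30.7 = 32.1 m/s
Time to catch: t = d₀/v_rel = 206.7/32.1 = 6.44 s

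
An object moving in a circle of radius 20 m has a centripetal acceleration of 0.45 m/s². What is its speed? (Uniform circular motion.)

v = √(a_c × r) = √(0.45 × 20) = 3.0 m/s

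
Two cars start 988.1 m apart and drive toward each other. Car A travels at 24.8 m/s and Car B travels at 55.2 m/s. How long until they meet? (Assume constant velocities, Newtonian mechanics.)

Combined speed: v_combined = 24.8 + 55.2 = 80.0 m/s
Time to meet: t = d/v_combined = 988.1/80.0 = 12.35 s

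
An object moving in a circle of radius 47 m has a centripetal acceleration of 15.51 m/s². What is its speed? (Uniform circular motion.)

v = √(a_c × r) = √(15.51 × 47) = 27.0 m/s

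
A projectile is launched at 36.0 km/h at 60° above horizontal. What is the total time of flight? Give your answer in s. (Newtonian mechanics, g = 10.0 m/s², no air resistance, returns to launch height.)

v₀ = 36.0 km/h × 0.2777777777777778 = 10.0 m/s
T = 2 × v₀ × sin(θ) / g = 2 × 10.0 × sin(60°) / 10.0 = 2 × 10.0 × 0.866025 / 10.0 = 1.732 s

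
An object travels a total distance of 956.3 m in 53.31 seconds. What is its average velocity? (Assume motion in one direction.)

v_avg = Δd / Δt = 956.3 / 53.31 = 17.94 m/s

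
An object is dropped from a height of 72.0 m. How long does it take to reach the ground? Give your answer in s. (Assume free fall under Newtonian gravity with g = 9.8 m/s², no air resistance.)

t = √(2h/g) = √(2 × 72.0 / 9.8) = 3.833 s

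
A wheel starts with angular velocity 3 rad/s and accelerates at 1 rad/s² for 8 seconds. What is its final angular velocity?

ω = ω₀ + αt = 3 + 1 × 8 = 11 rad/s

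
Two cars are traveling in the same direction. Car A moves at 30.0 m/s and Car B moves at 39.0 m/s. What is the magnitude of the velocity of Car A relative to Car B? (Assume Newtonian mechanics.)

v_rel = |v_A - v_B| = |30.0 - 39.0| = 9.0 m/s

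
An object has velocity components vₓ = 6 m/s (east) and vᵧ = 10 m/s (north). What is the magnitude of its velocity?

|v| = √(vₓ² + vᵧ²) = √(6² + 10²) = √(136) = 11.66 m/s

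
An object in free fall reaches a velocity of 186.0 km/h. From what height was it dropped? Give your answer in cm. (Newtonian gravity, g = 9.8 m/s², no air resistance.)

v = 186.0 km/h × 0.2777777777777778 = 51.6667 m/s
h = v² / (2g) = 51.6667² / (2 × 9.8) = 136.196 m
h = 136.196 m / 0.01 = 13620 cm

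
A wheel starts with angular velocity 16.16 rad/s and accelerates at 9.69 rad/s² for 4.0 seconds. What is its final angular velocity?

ω = ω₀ + αt = 16.16 + 9.69 × 4.0 = 54.92 rad/s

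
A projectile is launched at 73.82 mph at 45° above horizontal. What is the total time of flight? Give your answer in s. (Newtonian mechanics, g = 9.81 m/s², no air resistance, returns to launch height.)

v₀ = 73.82 mph × 0.44704 = 33.0005 m/s
T = 2 × v₀ × sin(θ) / g = 2 × 33.0005 × sin(45°) / 9.81 = 2 × 33.0005 × 0.707107 / 9.81 = 4.757 s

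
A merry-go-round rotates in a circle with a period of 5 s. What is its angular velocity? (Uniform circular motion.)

ω = 2π/T = 2π/5 = 1.2566 rad/s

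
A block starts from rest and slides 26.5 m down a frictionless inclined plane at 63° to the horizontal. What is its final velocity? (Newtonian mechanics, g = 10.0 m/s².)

a = g sin(θ) = 10.0 × sin(63°) = 8.9101 m/s²
v = √(2ad) = √(2 × 8.9101 × 26.5) = 21.73 m/s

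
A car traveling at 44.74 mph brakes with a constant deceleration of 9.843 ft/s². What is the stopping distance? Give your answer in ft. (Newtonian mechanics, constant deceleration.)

v₀ = 44.74 mph × 0.44704 = 20.0006 m/s
a = 9.843 ft/s² × 0.3048 = 3.00015 m/s²
d = v₀² / (2a) = 20.0006² / (2 × 3.00015) = 400.024 / 6.0003 = 66.6673 m
d = 66.6673 m / 0.3048 = 218.7 ft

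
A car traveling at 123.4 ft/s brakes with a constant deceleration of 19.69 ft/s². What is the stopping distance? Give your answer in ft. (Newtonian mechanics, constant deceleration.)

v₀ = 123.4 ft/s × 0.3048 = 37.6123 m/s
a = 19.69 ft/s² × 0.3048 = 6.00151 m/s²
d = v₀² / (2a) = 37.6123² / (2 × 6.00151) = 1414.69 / 12.003 = 117.861 m
d = 117.861 m / 0.3048 = 386.7 ft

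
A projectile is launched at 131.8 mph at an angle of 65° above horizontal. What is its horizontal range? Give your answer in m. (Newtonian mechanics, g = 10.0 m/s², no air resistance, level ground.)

v₀ = 131.8 mph × 0.44704 = 58.9199 m/s
R = v₀² × sin(2θ) / g = 58.9199² × sin(2 × 65°) / 10.0 = 3471.55 × 0.766044 / 10.0 = 265.9 m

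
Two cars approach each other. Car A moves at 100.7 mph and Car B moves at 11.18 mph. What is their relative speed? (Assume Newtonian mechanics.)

v_rel = v_A + v_B = 100.7 + 11.18 = 111.88 mph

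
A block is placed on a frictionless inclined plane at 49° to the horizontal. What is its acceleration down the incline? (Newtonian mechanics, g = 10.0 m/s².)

a = g sin(θ) = 10.0 × sin(49°) = 10.0 × 0.7547 = 7.55 m/s²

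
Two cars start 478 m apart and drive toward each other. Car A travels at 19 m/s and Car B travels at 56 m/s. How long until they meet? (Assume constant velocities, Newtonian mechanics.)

Combined speed: v_combined = 19 + 56 = 75 m/s
Time to meet: t = d/v_combined = 478/75 = 6.37 s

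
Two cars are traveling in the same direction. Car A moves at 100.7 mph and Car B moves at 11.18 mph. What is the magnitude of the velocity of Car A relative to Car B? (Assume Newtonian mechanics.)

v_rel = |v_A - v_B| = |100.7 - 11.18| = 89.52 mph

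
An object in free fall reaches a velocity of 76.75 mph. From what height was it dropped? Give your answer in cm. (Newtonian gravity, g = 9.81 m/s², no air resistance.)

v = 76.75 mph × 0.44704 = 34.3103 m/s
h = v² / (2g) = 34.3103² / (2 × 9.81) = 59.9998 m
h = 59.9998 m / 0.01 = 6000 cm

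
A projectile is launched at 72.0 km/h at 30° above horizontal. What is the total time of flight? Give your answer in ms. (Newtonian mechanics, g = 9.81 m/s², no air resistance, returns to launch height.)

v₀ = 72.0 km/h × 0.2777777777777778 = 20.0 m/s
T = 2 × v₀ × sin(θ) / g = 2 × 20.0 × sin(30°) / 9.81 = 2 × 20.0 × 0.5 / 9.81 = 2.03874 s
T = 2.03874 s / 0.001 = 2039 ms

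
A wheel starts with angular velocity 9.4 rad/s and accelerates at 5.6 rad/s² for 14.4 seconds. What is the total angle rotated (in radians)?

θ = ω₀t + ½αt² = 9.4×14.4 + ½×5.6×14.4² = 715.97 rad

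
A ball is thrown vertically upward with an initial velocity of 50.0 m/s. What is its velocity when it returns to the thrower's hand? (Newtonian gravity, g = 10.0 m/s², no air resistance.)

By conservation of energy (no air resistance), the ball returns to the throw height with the same speed as launch, but directed downward.
|v_ground| = v₀ = 50.0 m/s
v_ground = 50.0 m/s (downward)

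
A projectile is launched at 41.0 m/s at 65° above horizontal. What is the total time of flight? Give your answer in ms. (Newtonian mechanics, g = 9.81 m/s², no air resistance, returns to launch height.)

T = 2 × v₀ × sin(θ) / g = 2 × 41.0 × sin(65°) / 9.81 = 2 × 41.0 × 0.906308 / 9.81 = 7.57566 s
T = 7.57566 s / 0.001 = 7576 ms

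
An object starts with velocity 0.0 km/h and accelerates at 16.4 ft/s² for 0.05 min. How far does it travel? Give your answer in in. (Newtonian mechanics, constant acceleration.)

v₀ = 0.0 km/h × 0.2777777777777778 = 0.0 m/s
a = 16.4 ft/s² × 0.3048 = 4.99872 m/s²
t = 0.05 min × 60.0 = 3.0 s
d = v₀ × t + ½ × a × t² = 0.0 × 3.0 + 0.5 × 4.99872 × 3.0² = 22.4942 m
d = 22.4942 m / 0.0254 = 885.6 in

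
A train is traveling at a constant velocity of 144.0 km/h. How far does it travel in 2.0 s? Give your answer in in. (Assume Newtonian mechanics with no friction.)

v = 144.0 km/h × 0.2777777777777778 = 40.0 m/s
d = v × t = 40.0 × 2.0 = 80.0 m
d = 80.0 m / 0.0254 = 3150 in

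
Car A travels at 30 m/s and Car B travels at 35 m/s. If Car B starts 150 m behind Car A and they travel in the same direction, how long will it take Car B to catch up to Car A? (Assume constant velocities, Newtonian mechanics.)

Relative speed: v_rel = 35 - 30 = 5 m/s
Time to catch: t = d₀/v_rel = 150/5 = 30.0 s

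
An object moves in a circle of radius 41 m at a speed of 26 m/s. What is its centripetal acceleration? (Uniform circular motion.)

a_c = v²/r = 26²/41 = 676/41 = 16.49 m/s²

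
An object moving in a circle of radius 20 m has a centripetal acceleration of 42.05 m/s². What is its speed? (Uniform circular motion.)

v = √(a_c × r) = √(42.05 × 20) = 29.0 m/s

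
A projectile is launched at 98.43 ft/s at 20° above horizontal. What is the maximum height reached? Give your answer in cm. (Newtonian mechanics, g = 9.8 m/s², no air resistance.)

v₀ = 98.43 ft/s × 0.3048 = 30.0015 m/s
H = v₀² × sin²(θ) / (2g) = 30.0015² × sin(20°)² / (2 × 9.8) = 900.09 × 0.116978 / 19.6 = 5.37198 m
H = 5.37198 m / 0.01 = 537.2 cm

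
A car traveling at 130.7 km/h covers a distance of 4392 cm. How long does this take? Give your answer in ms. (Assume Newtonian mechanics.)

d = 4392 cm × 0.01 = 43.92 m
v = 130.7 km/h × 0.2777777777777778 = 36.3056 m/s
t = d / v = 43.92 / 36.3056 = 1.20973 s
t = 1.20973 s / 0.001 = 1210 ms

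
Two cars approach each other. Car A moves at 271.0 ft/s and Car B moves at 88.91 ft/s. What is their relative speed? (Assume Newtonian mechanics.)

v_rel = v_A + v_B = 271.0 + 88.91 = 359.91 ft/s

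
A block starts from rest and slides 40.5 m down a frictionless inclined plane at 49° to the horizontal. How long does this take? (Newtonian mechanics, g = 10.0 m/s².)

a = g sin(θ) = 10.0 × sin(49°) = 7.5471 m/s²
t = √(2d/a) = √(2 × 40.5 / 7.5471) = 3.28 s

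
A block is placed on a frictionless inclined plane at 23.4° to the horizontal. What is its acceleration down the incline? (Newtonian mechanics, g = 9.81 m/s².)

a = g sin(θ) = 9.81 × sin(23.4°) = 9.81 × 0.3971 = 3.9 m/s²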